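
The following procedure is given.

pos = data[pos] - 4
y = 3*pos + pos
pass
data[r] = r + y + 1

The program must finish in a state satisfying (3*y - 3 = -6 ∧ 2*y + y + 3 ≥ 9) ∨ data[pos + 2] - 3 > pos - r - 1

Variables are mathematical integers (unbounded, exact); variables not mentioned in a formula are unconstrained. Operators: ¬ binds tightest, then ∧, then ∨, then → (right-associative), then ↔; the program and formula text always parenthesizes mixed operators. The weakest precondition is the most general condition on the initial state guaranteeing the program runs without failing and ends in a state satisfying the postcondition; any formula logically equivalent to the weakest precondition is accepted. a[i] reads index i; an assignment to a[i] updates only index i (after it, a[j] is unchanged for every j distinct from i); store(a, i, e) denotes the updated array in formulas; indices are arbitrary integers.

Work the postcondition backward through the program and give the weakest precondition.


Working backward. After the program, the postcondition (3*y - 3 = -6 ∧ 2*y + y + 3 ≥ 9) ∨ data[pos + 2] - 3 > pos - r - 1 must hold; in canonical form it is (3*y = -3 ∧ 3*y ≥ 6) ∨ data[pos + 2] + r > pos + 2.
Before data[r] := r + y + 1: (3*y = -3 ∧ 3*y ≥ 6) ∨ store(data, r, r + y + 1)[pos + 2] + r > pos + 2
Before skip: (3*y = -3 ∧ 3*y ≥ 6) ∨ store(data, r, r + y + 1)[pos + 2] + r > pos + 2
Before y := 3*pos + pos: (12*pos = -3 ∧ 12*pos ≥ 6) ∨ store(data, r, 4*pos + r + 1)[pos + 2] + r > pos + 2
Before pos := data[pos] - 4: (12*data[pos] = 45 ∧ 12*data[pos] ≥ 54) ∨ store(data, r, 4*data[pos] + r - 15)[data[pos] - 2] + r > data[pos] - 2
Answer: WP = (12*data[pos] = 45 ∧ 12*data[pos] ≥ 54) ∨ store(data, r, 4*data[pos] + r - 15)[data[pos] - 2] + r > data[pos] - 2


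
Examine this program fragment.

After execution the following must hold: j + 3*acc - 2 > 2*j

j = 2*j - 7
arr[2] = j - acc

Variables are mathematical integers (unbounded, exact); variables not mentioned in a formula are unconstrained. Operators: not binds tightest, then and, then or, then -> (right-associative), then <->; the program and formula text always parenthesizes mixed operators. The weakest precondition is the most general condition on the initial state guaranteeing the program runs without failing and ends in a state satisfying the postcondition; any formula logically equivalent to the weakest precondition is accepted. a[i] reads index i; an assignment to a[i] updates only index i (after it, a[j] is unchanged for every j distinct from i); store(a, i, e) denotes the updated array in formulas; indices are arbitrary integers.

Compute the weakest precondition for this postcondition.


Working backward. After the program, the postcondition j + 3*acc - 2 > 2*j must hold; in canonical form it is 3*acc > j + 2.
Before arr[2] := j - acc: 3*acc > j + 2
Before j := 2*j - 7: 3*acc > 2*j - 5
Answer: WP = 3*acc > 2*j - 5


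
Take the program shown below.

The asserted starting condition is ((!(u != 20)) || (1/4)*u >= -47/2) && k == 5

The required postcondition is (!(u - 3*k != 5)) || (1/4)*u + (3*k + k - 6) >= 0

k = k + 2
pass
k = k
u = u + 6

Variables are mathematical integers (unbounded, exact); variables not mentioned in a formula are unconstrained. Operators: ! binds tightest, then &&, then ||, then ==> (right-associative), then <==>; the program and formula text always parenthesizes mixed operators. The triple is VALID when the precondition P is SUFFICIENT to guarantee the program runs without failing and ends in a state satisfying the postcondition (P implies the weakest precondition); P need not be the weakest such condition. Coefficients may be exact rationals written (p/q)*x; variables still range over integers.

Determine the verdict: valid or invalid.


Working backward. After the program, the postcondition (!(u - 3*k != 5)) || (1/4)*u + (3*k + k - 6) >= 0 must hold; in canonical form it is (!(u != 3*k + 5)) || 4*k + (1/4)*u >= 6.
Before u := u + 6: (!(u != 3*k - 1)) || 4*k + (1/4)*u >= 9/2
Before k := k: (!(u != 3*k - 1)) || 4*k + (1/4)*u >= 9/2
Before skip: (!(u != 3*k - 1)) || 4*k + (1/4)*u >= 9/2
Before k := k + 2: (!(u != 3*k + 5)) || 4*k + (1/4)*u >= -7/2
The weakest precondition is (!(u != 3*k + 5)) || 4*k + (1/4)*u >= -7/2.
Check whether ((!(u != 20)) || (1/4)*u >= -47/2) && k == 5 implies it.
Every state satisfying the precondition satisfies the weakest precondition: the implication holds.
Answer: valid


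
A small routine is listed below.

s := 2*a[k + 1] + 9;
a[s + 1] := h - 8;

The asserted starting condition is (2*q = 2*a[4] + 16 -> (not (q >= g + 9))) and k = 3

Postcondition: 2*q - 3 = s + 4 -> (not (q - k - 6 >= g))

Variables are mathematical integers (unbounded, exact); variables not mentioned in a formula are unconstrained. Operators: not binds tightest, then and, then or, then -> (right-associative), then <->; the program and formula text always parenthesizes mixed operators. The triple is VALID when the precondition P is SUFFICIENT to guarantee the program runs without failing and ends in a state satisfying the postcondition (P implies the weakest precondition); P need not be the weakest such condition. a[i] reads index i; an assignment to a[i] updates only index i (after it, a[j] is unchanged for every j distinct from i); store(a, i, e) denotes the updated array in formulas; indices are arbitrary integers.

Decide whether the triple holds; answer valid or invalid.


Working backward. After the program, the postcondition 2*q - 3 = s + 4 -> (not (q - k - 6 >= g)) must hold; in canonical form it is 2*q = s + 7 -> (not (q >= g + k + 6)).
Before a[s + 1] := h - 8: 2*q = s + 7 -> (not (q >= g + k + 6))
Before s := 2*a[k + 1] + 9: 2*q = 2*a[k + 1] + 16 -> (not (q >= g + k + 6))
The weakest precondition is 2*q = 2*a[k + 1] + 16 -> (not (q >= g + k + 6)).
Check whether (2*q = 2*a[4] + 16 -> (not (q >= g + 9))) and k = 3 implies it.
Every state satisfying the precondition satisfies the weakest precondition: the implication holds.
Answer: valid


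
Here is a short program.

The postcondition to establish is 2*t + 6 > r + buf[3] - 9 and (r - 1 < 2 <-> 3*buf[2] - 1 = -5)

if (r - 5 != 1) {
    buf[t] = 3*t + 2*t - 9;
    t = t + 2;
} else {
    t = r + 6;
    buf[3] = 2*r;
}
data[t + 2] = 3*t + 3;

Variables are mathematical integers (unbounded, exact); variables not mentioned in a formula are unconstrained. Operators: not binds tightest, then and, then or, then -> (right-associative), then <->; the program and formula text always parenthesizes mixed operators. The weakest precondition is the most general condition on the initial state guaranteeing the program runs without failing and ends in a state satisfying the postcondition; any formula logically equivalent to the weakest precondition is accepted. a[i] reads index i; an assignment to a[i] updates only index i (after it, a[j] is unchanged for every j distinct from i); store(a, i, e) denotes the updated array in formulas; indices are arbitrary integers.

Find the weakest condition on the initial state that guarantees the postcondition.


Working backward. After the program, the postcondition 2*t + 6 > r + buf[3] - 9 and (r - 1 < 2 <-> 3*buf[2] - 1 = -5) must hold; in canonical form it is 2*t > buf[3] + r - 15 and (r < 3 <-> 3*buf[2] = -4).
Before data[t + 2] := 3*t + 3: 2*t > buf[3] + r - 15 and (r < 3 <-> 3*buf[2] = -4)
Then branch requires 2*t > store(buf, t, 5*t - 9)[3] + r - 19 and (r < 3 <-> 3*store(buf, t, 5*t - 9)[2] = -4); else branch requires r < 27 and (r < 3 <-> 3*buf[2] = -4).
Before the if: (r != 6 -> (2*t > store(buf, t, 5*t - 9)[3] + r - 19 and (r < 3 <-> 3*store(buf, t, 5*t - 9)[2] = -4))) and ((not (r != 6)) -> (r < 27 and (r < 3 <-> 3*buf[2] = -4)))
Answer: WP = (r != 6 -> (2*t > store(buf, t, 5*t - 9)[3] + r - 19 and (r < 3 <-> 3*store(buf, t, 5*t - 9)[2] = -4))) and ((not (r != 6)) -> (r < 27 and (r < 3 <-> 3*buf[2] = -4)))


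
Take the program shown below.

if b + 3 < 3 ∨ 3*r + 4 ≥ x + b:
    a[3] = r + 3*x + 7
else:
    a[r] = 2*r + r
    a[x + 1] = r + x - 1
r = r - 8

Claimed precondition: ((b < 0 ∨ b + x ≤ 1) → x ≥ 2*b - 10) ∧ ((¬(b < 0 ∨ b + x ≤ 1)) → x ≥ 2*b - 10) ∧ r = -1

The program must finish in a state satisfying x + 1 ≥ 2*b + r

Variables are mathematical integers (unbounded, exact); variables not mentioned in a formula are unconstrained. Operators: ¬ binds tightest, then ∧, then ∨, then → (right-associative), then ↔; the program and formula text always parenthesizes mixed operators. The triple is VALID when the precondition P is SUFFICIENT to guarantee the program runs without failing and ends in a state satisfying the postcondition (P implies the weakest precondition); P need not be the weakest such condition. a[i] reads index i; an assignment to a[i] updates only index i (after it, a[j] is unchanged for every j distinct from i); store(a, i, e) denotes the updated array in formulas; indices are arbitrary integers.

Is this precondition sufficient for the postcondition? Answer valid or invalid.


Working backward. After the program, the postcondition x + 1 ≥ 2*b + r must hold; in canonical form it is x ≥ 2*b + r - 1.
Before r := r - 8: x ≥ 2*b + r - 9
Then branch requires x ≥ 2*b + r - 9; else branch requires x ≥ 2*b + r - 9.
Before the if: ((b < 0 ∨ 3*r ≥ b + x - 4) → x ≥ 2*b + r - 9) ∧ ((¬(b < 0 ∨ 3*r ≥ b + x - 4)) → x ≥ 2*b + r - 9)
The weakest precondition is ((b < 0 ∨ 3*r ≥ b + x - 4) → x ≥ 2*b + r - 9) ∧ ((¬(b < 0 ∨ 3*r ≥ b + x - 4)) → x ≥ 2*b + r - 9).
Check whether ((b < 0 ∨ b + x ≤ 1) → x ≥ 2*b - 10) ∧ ((¬(b < 0 ∨ b + x ≤ 1)) → x ≥ 2*b - 10) ∧ r = -1 implies it.
Every state satisfying the precondition satisfies the weakest precondition: the implication holds.
Answer: valid


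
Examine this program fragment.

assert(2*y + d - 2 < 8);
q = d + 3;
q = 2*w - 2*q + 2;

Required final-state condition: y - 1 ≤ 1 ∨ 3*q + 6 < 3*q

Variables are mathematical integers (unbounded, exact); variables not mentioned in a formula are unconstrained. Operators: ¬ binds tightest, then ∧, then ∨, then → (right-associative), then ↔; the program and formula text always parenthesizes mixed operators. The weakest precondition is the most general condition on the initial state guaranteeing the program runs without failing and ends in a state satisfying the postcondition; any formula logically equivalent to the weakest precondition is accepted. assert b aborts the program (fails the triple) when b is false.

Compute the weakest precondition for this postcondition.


Working backward. After the program, the postcondition y - 1 ≤ 1 ∨ 3*q + 6 < 3*q must hold; in canonical form it is y ≤ 2.
Before q := 2*w - 2*q + 2: y ≤ 2
Before q := d + 3: y ≤ 2
Before assert 2*y + d - 2 < 8: d + 2*y < 10 ∧ y ≤ 2
Answer: WP = d + 2*y < 10 ∧ y ≤ 2


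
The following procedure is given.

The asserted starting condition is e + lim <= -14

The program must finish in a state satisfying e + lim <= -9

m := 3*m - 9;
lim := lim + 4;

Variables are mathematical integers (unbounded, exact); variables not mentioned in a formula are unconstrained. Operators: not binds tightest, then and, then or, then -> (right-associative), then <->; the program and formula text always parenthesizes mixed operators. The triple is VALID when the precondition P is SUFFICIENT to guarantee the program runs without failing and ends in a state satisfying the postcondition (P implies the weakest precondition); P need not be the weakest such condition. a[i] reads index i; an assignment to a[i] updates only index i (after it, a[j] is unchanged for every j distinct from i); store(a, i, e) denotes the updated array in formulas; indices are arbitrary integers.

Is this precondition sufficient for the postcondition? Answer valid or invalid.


Working backward. After the program, e + lim <= -9 must hold.
Before lim := lim + 4: e + lim <= -13
Before m := 3*m - 9: e + lim <= -13
The weakest precondition is e + lim <= -13.
Check whether e + lim <= -14 implies it.
Every state satisfying the precondition satisfies the weakest precondition: the implication holds.
Answer: valid


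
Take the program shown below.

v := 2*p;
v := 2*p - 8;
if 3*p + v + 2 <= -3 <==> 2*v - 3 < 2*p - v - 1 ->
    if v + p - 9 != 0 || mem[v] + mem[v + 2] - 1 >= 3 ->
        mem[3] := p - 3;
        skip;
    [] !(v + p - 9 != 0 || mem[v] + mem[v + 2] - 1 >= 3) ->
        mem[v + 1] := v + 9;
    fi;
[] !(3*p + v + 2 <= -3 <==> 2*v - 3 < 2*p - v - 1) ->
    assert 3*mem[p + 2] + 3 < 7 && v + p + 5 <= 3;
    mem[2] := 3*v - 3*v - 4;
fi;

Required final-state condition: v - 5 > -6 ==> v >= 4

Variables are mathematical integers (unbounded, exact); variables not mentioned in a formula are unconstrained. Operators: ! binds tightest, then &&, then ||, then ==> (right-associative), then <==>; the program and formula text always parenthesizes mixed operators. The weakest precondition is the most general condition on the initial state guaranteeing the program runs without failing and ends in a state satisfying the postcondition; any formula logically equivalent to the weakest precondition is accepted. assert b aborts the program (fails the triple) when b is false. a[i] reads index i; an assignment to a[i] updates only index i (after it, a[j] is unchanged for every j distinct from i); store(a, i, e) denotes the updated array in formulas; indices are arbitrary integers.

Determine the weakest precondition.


Working backward. After the program, the postcondition v - 5 > -6 ==> v >= 4 must hold; in canonical form it is v > -1 ==> v >= 4.
Then branch requires ((p + v != 9 || mem[v + 2] + mem[v] >= 4) ==> (v > -1 ==> v >= 4)) && ((!(p + v != 9 || mem[v + 2] + mem[v] >= 4)) ==> (v > -1 ==> v >= 4)); else branch requires 3*mem[p + 2] < 4 && p + v <= -2 && (v > -1 ==> v >= 4).
Before the if: ((3*p + v <= -5 <==> 3*v < 2*p + 2) ==> (((p + v != 9 || mem[v + 2] + mem[v] >= 4) ==> (v > -1 ==> v >= 4)) && ((!(p + v != 9 || mem[v + 2] + mem[v] >= 4)) ==> (v > -1 ==> v >= 4)))) && ((!(3*p + v <= -5 <==> 3*v < 2*p + 2)) ==> (3*mem[p + 2] < 4 && p + v <= -2 && (v > -1 ==> v >= 4)))
Before v := 2*p - 8: ((5*p <= 3 <==> 4*p < 26) ==> (((3*p != 17 || mem[2*p - 6] + mem[2*p - 8] >= 4) ==> (2*p > 7 ==> 2*p >= 12)) && ((!(3*p != 17 || mem[2*p - 6] + mem[2*p - 8] >= 4)) ==> (2*p > 7 ==> 2*p >= 12)))) && ((!(5*p <= 3 <==> 4*p < 26)) ==> (3*mem[p + 2] < 4 && 3*p <= 6 && (2*p > 7 ==> 2*p >= 12)))
Before v := 2*p: ((5*p <= 3 <==> 4*p < 26) ==> (((3*p != 17 || mem[2*p - 6] + mem[2*p - 8] >= 4) ==> (2*p > 7 ==> 2*p >= 12)) && ((!(3*p != 17 || mem[2*p - 6] + mem[2*p - 8] >= 4)) ==> (2*p > 7 ==> 2*p >= 12)))) && ((!(5*p <= 3 <==> 4*p < 26)) ==> (3*mem[p + 2] < 4 && 3*p <= 6 && (2*p > 7 ==> 2*p >= 12)))
Answer: WP = ((5*p <= 3 <==> 4*p < 26) ==> (((3*p != 17 || mem[2*p - 6] + mem[2*p - 8] >= 4) ==> (2*p > 7 ==> 2*p >= 12)) && ((!(3*p != 17 || mem[2*p - 6] + mem[2*p - 8] >= 4)) ==> (2*p > 7 ==> 2*p >= 12)))) && ((!(5*p <= 3 <==> 4*p < 26)) ==> (3*mem[p + 2] < 4 && 3*p <= 6 && (2*p > 7 ==> 2*p >= 12)))


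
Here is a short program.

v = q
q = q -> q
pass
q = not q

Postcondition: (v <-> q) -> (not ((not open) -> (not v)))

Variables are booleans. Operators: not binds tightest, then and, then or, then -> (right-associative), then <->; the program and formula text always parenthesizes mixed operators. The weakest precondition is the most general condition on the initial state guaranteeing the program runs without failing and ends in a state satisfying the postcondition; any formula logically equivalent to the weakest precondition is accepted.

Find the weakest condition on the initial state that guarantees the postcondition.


Working backward. After the program, (v <-> q) -> (not ((not open) -> (not v))) must hold.
Before q := not q: (v <-> (not q)) -> (not ((not open) -> (not v)))
Before skip: (v <-> (not q)) -> (not ((not open) -> (not v)))
Before q := q -> q: (not v) -> (not ((not open) -> (not v)))
Before v := q: (not q) -> (not ((not open) -> (not q)))
Answer: WP = (not q) -> (not ((not open) -> (not q)))


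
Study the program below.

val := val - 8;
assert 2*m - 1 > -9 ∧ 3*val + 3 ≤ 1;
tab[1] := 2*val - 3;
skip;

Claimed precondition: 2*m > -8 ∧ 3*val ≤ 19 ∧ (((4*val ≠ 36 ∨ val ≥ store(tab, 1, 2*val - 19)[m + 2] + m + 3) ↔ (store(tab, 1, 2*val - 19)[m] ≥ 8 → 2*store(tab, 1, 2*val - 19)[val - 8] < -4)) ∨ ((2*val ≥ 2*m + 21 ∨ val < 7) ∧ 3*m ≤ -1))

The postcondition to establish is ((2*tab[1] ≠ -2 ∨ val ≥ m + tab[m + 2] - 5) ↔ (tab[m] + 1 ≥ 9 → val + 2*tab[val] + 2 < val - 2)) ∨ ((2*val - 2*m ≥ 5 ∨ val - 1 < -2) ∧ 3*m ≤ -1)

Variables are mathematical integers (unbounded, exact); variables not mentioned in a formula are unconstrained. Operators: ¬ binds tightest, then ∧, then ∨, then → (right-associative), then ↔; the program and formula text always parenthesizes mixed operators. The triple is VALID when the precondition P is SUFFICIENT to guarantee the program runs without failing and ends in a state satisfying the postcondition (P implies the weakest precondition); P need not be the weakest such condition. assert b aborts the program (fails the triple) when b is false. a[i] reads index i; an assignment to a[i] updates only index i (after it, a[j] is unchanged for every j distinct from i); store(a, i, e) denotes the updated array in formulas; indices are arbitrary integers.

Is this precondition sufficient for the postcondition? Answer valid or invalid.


Working backward. After the program, the postcondition ((2*tab[1] ≠ -2 ∨ val ≥ m + tab[m + 2] - 5) ↔ (tab[m] + 1 ≥ 9 → val + 2*tab[val] + 2 < val - 2)) ∨ ((2*val - 2*m ≥ 5 ∨ val - 1 < -2) ∧ 3*m ≤ -1) must hold; in canonical form it is ((2*tab[1] ≠ -2 ∨ val ≥ tab[m + 2] + m - 5) ↔ (tab[m] ≥ 8 → 2*tab[val] < -4)) ∨ ((2*val ≥ 2*m + 5 ∨ val < -1) ∧ 3*m ≤ -1).
Before skip: ((2*tab[1] ≠ -2 ∨ val ≥ tab[m + 2] + m - 5) ↔ (tab[m] ≥ 8 → 2*tab[val] < -4)) ∨ ((2*val ≥ 2*m + 5 ∨ val < -1) ∧ 3*m ≤ -1)
Before tab[1] := 2*val - 3: ((4*val ≠ 4 ∨ val ≥ store(tab, 1, 2*val - 3)[m + 2] + m - 5) ↔ (store(tab, 1, 2*val - 3)[m] ≥ 8 → 2*store(tab, 1, 2*val - 3)[val] < -4)) ∨ ((2*val ≥ 2*m + 5 ∨ val < -1) ∧ 3*m ≤ -1)
Before assert 2*m - 1 > -9 ∧ 3*val + 3 ≤ 1: 2*m > -8 ∧ 3*val ≤ -2 ∧ (((4*val ≠ 4 ∨ val ≥ store(tab, 1, 2*val - 3)[m + 2] + m - 5) ↔ (store(tab, 1, 2*val - 3)[m] ≥ 8 → 2*store(tab, 1, 2*val - 3)[val] < -4)) ∨ ((2*val ≥ 2*m + 5 ∨ val < -1) ∧ 3*m ≤ -1))
Before val := val - 8: 2*m > -8 ∧ 3*val ≤ 22 ∧ (((4*val ≠ 36 ∨ val ≥ store(tab, 1, 2*val - 19)[m + 2] + m + 3) ↔ (store(tab, 1, 2*val - 19)[m] ≥ 8 → 2*store(tab, 1, 2*val - 19)[val - 8] < -4)) ∨ ((2*val ≥ 2*m + 21 ∨ val < 7) ∧ 3*m ≤ -1))
The weakest precondition is 2*m > -8 ∧ 3*val ≤ 22 ∧ (((4*val ≠ 36 ∨ val ≥ store(tab, 1, 2*val - 19)[m + 2] + m + 3) ↔ (store(tab, 1, 2*val - 19)[m] ≥ 8 → 2*store(tab, 1, 2*val - 19)[val - 8] < -4)) ∨ ((2*val ≥ 2*m + 21 ∨ val < 7) ∧ 3*m ≤ -1)).
Check whether 2*m > -8 ∧ 3*val ≤ 19 ∧ (((4*val ≠ 36 ∨ val ≥ store(tab, 1, 2*val - 19)[m + 2] + m + 3) ↔ (store(tab, 1, 2*val - 19)[m] ≥ 8 → 2*store(tab, 1, 2*val - 19)[val - 8] < -4)) ∨ ((2*val ≥ 2*m + 21 ∨ val < 7) ∧ 3*m ≤ -1)) implies it.
Every state satisfying the precondition satisfies the weakest precondition: the implication holds.
Answer: valid


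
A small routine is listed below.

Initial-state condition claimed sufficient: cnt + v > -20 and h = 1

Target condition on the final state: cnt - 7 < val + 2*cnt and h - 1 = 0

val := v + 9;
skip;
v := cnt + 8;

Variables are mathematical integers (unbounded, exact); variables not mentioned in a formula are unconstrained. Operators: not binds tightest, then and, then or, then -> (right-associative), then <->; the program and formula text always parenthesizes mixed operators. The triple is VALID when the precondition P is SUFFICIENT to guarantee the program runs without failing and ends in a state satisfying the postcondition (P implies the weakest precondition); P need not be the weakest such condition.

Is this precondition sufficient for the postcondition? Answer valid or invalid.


Working backward. After the program, the postcondition cnt - 7 < val + 2*cnt and h - 1 = 0 must hold; in canonical form it is cnt + val > -7 and h = 1.
Before v := cnt + 8: cnt + val > -7 and h = 1
Before skip: cnt + val > -7 and h = 1
Before val := v + 9: cnt + v > -16 and h = 1
The weakest precondition is cnt + v > -16 and h = 1.
Check whether cnt + v > -20 and h = 1 implies it.
Countermodel: at the initial state cnt = -19, h = 1, v = 0, the precondition holds but the weakest precondition fails.
Answer: invalid


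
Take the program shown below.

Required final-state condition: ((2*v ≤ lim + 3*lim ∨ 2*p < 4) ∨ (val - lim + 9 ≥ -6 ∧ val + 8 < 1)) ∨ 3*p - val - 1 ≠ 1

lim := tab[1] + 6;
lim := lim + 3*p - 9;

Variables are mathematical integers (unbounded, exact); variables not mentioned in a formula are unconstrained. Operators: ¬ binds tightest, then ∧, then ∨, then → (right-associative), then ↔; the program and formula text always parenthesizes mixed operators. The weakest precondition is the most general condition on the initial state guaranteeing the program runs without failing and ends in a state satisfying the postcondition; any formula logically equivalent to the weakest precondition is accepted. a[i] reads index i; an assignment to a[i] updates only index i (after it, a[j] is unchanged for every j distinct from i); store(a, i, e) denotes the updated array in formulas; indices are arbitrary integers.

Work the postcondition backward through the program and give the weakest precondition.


Working backward. After the program, the postcondition ((2*v ≤ lim + 3*lim ∨ 2*p < 4) ∨ (val - lim + 9 ≥ -6 ∧ val + 8 < 1)) ∨ 3*p - val - 1 ≠ 1 must hold; in canonical form it is 2*v ≤ 4*lim ∨ 2*p < 4 ∨ (val ≥ lim - 15 ∧ val < -7) ∨ 3*p ≠ val + 2.
Before lim := lim + 3*p - 9: 2*v ≤ 4*lim + 12*p - 36 ∨ 2*p < 4 ∨ (val ≥ lim + 3*p - 24 ∧ val < -7) ∨ 3*p ≠ val + 2
Before lim := tab[1] + 6: 2*v ≤ 4*tab[1] + 12*p - 12 ∨ 2*p < 4 ∨ (val ≥ tab[1] + 3*p - 18 ∧ val < -7) ∨ 3*p ≠ val + 2
Answer: WP = 2*v ≤ 4*tab[1] + 12*p - 12 ∨ 2*p < 4 ∨ (val ≥ tab[1] + 3*p - 18 ∧ val < -7) ∨ 3*p ≠ val + 2


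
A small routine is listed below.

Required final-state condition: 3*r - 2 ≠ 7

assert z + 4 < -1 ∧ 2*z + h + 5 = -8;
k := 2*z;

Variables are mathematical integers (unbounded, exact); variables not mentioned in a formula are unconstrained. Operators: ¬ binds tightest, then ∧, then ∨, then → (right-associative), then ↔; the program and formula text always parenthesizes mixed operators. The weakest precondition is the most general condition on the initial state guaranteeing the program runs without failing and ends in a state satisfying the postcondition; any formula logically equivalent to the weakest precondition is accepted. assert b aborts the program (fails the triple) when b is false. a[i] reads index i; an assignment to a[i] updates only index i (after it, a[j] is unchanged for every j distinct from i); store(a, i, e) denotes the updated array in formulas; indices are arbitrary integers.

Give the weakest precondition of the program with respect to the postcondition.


Working backward. After the program, the postcondition 3*r - 2 ≠ 7 must hold; in canonical form it is 3*r ≠ 9.
Before k := 2*z: 3*r ≠ 9
Before assert z + 4 < -1 ∧ 2*z + h + 5 = -8: z < -5 ∧ h + 2*z = -13 ∧ 3*r ≠ 9
Answer: WP = z < -5 ∧ h + 2*z = -13 ∧ 3*r ≠ 9


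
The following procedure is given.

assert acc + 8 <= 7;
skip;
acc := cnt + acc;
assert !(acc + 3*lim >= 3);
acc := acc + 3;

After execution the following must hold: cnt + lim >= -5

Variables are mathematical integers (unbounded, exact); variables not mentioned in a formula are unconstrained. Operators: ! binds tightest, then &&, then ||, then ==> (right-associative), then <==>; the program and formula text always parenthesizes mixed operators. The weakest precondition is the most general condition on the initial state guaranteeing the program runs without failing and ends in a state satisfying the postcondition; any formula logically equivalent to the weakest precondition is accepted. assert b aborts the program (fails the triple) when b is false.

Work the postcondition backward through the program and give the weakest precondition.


Working backward. After the program, cnt + lim >= -5 must hold.
Before acc := acc + 3: cnt + lim >= -5
Before assert !(acc + 3*lim >= 3): (!(acc + 3*lim >= 3)) && cnt + lim >= -5
Before acc := cnt + acc: (!(acc + cnt + 3*lim >= 3)) && cnt + lim >= -5
Before skip: (!(acc + cnt + 3*lim >= 3)) && cnt + lim >= -5
Before assert acc + 8 <= 7: acc <= -1 && (!(acc + cnt + 3*lim >= 3)) && cnt + lim >= -5
Answer: WP = acc <= -1 && (!(acc + cnt + 3*lim >= 3)) && cnt + lim >= -5


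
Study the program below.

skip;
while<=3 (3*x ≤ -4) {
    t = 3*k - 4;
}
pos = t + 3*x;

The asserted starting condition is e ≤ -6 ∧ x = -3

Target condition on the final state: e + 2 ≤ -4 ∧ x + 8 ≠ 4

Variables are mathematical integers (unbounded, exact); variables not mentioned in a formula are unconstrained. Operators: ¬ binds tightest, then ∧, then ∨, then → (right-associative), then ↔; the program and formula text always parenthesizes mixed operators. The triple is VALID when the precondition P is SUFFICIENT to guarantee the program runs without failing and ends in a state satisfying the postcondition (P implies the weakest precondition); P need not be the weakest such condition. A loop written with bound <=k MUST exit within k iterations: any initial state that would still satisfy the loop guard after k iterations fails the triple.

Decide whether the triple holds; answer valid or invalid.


Working backward. After the program, the postcondition e + 2 ≤ -4 ∧ x + 8 ≠ 4 must hold; in canonical form it is e ≤ -6 ∧ x ≠ -4.
Before pos := t + 3*x: e ≤ -6 ∧ x ≠ -4
Before the loop (bound <=3), unroll the exhaustion recursion (WP_0 = exit-now case; WP_j = one more guarded iteration, up to j = 3):
  WP_0: (¬(3*x ≤ -4)) ∧ e ≤ -6 ∧ x ≠ -4
  WP_1: (3*x ≤ -4 → ((¬(3*x ≤ -4)) ∧ e ≤ -6 ∧ x ≠ -4)) ∧ ((¬(3*x ≤ -4)) → (e ≤ -6 ∧ x ≠ -4))
  WP_2: (3*x ≤ -4 → ((3*x ≤ -4 → ((¬(3*x ≤ -4)) ∧ e ≤ -6 ∧ x ≠ -4)) ∧ ((¬(3*x ≤ -4)) → (e ≤ -6 ∧ x ≠ -4)))) ∧ ((¬(3*x ≤ -4)) → (e ≤ -6 ∧ x ≠ -4))
  WP_3: (3*x ≤ -4 → ((3*x ≤ -4 → ((3*x ≤ -4 → ((¬(3*x ≤ -4)) ∧ e ≤ -6 ∧ x ≠ -4)) ∧ ((¬(3*x ≤ -4)) → (e ≤ -6 ∧ x ≠ -4)))) ∧ ((¬(3*x ≤ -4)) → (e ≤ -6 ∧ x ≠ -4)))) ∧ ((¬(3*x ≤ -4)) → (e ≤ -6 ∧ x ≠ -4))
So before the loop: (3*x ≤ -4 → ((3*x ≤ -4 → ((3*x ≤ -4 → ((¬(3*x ≤ -4)) ∧ e ≤ -6 ∧ x ≠ -4)) ∧ ((¬(3*x ≤ -4)) → (e ≤ -6 ∧ x ≠ -4)))) ∧ ((¬(3*x ≤ -4)) → (e ≤ -6 ∧ x ≠ -4)))) ∧ ((¬(3*x ≤ -4)) → (e ≤ -6 ∧ x ≠ -4))
Before skip: (3*x ≤ -4 → ((3*x ≤ -4 → ((3*x ≤ -4 → ((¬(3*x ≤ -4)) ∧ e ≤ -6 ∧ x ≠ -4)) ∧ ((¬(3*x ≤ -4)) → (e ≤ -6 ∧ x ≠ -4)))) ∧ ((¬(3*x ≤ -4)) → (e ≤ -6 ∧ x ≠ -4)))) ∧ ((¬(3*x ≤ -4)) → (e ≤ -6 ∧ x ≠ -4))
The weakest precondition is (3*x ≤ -4 → ((3*x ≤ -4 → ((3*x ≤ -4 → ((¬(3*x ≤ -4)) ∧ e ≤ -6 ∧ x ≠ -4)) ∧ ((¬(3*x ≤ -4)) → (e ≤ -6 ∧ x ≠ -4)))) ∧ ((¬(3*x ≤ -4)) → (e ≤ -6 ∧ x ≠ -4)))) ∧ ((¬(3*x ≤ -4)) → (e ≤ -6 ∧ x ≠ -4)).
Check whether e ≤ -6 ∧ x = -3 implies it.
Countermodel: at the initial state e = -6, x = -3, the precondition holds but the weakest precondition fails.
Answer: invalid


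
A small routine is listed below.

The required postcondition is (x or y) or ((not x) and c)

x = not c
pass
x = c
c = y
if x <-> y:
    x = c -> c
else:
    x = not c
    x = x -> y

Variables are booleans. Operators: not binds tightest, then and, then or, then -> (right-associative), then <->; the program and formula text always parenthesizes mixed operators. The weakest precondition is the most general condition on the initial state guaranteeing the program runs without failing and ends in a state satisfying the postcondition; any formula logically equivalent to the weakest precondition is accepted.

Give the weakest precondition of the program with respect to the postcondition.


Working backward. After the program, the postcondition (x or y) or ((not x) and c) must hold; in canonical form it is x or y or ((not x) and c).
Then branch requires true; else branch requires ((not c) -> y) or y or ((not ((not c) -> y)) and c).
Before the if: (not (x <-> y)) -> (((not c) -> y) or y or ((not ((not c) -> y)) and c))
Before c := y: (not (x <-> y)) -> (((not y) -> y) or y or ((not ((not y) -> y)) and y))
Before x := c: (not (c <-> y)) -> (((not y) -> y) or y or ((not ((not y) -> y)) and y))
Before skip: (not (c <-> y)) -> (((not y) -> y) or y or ((not ((not y) -> y)) and y))
Before x := not c: (not (c <-> y)) -> (((not y) -> y) or y or ((not ((not y) -> y)) and y))
Answer: WP = (not (c <-> y)) -> (((not y) -> y) or y or ((not ((not y) -> y)) and y))


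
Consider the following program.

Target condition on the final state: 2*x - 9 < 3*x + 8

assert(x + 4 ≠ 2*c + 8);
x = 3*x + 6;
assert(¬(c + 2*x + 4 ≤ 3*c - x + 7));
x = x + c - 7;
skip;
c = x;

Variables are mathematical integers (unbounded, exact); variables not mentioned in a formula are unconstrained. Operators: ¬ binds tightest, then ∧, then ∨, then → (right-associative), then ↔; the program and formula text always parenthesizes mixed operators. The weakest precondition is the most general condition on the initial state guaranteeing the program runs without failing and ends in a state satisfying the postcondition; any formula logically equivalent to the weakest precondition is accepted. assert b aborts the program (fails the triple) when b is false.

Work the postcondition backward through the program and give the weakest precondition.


Working backward. After the program, the postcondition 2*x - 9 < 3*x + 8 must hold; in canonical form it is x > -17.
Before c := x: x > -17
Before skip: x > -17
Before x := x + c - 7: c + x > -10
Before assert ¬(c + 2*x + 4 ≤ 3*c - x + 7): (¬(3*x ≤ 2*c + 3)) ∧ c + x > -10
Before x := 3*x + 6: (¬(9*x ≤ 2*c - 15)) ∧ c + 3*x > -16
Before assert x + 4 ≠ 2*c + 8: x ≠ 2*c + 4 ∧ (¬(9*x ≤ 2*c - 15)) ∧ c + 3*x > -16
Answer: WP = x ≠ 2*c + 4 ∧ (¬(9*x ≤ 2*c - 15)) ∧ c + 3*x > -16


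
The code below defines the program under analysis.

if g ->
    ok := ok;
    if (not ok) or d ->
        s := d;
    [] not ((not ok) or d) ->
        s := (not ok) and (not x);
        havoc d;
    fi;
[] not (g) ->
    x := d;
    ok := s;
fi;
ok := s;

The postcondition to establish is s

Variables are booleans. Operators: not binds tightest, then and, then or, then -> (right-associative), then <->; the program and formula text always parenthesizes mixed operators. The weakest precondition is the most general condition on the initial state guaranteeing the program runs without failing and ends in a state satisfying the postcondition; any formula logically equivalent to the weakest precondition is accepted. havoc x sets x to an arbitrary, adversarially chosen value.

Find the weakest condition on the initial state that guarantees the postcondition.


Working backward. After the program, s must hold.
Before ok := s: s
Then branch requires (((not ok) or d) -> d) and ((not ((not ok) or d)) -> ((not ok) and (not x))); else branch requires s.
Before the if: (g -> ((((not ok) or d) -> d) and ((not ((not ok) or d)) -> ((not ok) and (not x))))) and ((not g) -> s)
Answer: WP = (g -> ((((not ok) or d) -> d) and ((not ((not ok) or d)) -> ((not ok) and (not x))))) and ((not g) -> s)


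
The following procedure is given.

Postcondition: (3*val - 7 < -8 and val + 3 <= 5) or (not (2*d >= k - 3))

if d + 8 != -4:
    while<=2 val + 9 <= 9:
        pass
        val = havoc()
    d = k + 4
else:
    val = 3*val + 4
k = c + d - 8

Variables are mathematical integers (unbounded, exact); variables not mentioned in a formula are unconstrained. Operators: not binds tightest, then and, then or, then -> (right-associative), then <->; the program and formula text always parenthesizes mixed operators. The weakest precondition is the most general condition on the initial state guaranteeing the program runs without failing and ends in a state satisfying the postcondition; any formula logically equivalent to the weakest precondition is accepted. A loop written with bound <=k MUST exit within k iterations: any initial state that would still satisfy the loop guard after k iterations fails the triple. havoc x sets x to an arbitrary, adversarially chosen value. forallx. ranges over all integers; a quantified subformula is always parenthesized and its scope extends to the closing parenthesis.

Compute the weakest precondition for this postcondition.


Working backward. After the program, the postcondition (3*val - 7 < -8 and val + 3 <= 5) or (not (2*d >= k - 3)) must hold; in canonical form it is (3*val < -1 and val <= 2) or (not (2*d >= k - 3)).
Before k := c + d - 8: (3*val < -1 and val <= 2) or (not (d >= c - 11))
Then branch requires (val <= 0 -> (forall val_2. ((val_2 <= 0 -> (forall val_1. ((not (val_1 <= 0)) and ((3*val_1 < -1 and val_1 <= 2) or (not (k >= c - 15)))))) and ((not (val_2 <= 0)) -> ((3*val_2 < -1 and val_2 <= 2) or (not (k >= c - 15))))))) and ((not (val <= 0)) -> ((3*val < -1 and val <= 2) or (not (k >= c - 15)))); else branch requires (9*val < -13 and 3*val <= -2) or (not (d >= c - 11)).
Before the if: (d != -12 -> ((val <= 0 -> (forall val_2. ((val_2 <= 0 -> (forall val_1. ((not (val_1 <= 0)) and ((3*val_1 < -1 and val_1 <= 2) or (not (k >= c - 15)))))) and ((not (val_2 <= 0)) -> ((3*val_2 < -1 and val_2 <= 2) or (not (k >= c - 15))))))) and ((not (val <= 0)) -> ((3*val < -1 and val <= 2) or (not (k >= c - 15)))))) and ((not (d != -12)) -> ((9*val < -13 and 3*val <= -2) or (not (d >= c - 11))))
Answer: WP = (d != -12 -> ((val <= 0 -> (forall val_2. ((val_2 <= 0 -> (forall val_1. ((not (val_1 <= 0)) and ((3*val_1 < -1 and val_1 <= 2) or (not (k >= c - 15)))))) and ((not (val_2 <= 0)) -> ((3*val_2 < -1 and val_2 <= 2) or (not (k >= c - 15))))))) and ((not (val <= 0)) -> ((3*val < -1 and val <= 2) or (not (k >= c - 15)))))) and ((not (d != -12)) -> ((9*val < -13 and 3*val <= -2) or (not (d >= c - 11))))


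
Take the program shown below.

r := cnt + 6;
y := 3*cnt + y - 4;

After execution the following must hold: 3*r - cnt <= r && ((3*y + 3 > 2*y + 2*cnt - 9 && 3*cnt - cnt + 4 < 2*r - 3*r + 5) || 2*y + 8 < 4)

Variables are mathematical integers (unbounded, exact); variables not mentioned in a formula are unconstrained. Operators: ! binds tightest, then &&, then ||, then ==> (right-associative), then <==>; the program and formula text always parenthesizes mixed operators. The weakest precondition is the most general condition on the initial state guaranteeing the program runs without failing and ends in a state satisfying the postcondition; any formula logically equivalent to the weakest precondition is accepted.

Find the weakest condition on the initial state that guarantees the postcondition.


Working backward. After the program, the postcondition 3*r - cnt <= r && ((3*y + 3 > 2*y + 2*cnt - 9 && 3*cnt - cnt + 4 < 2*r - 3*r + 5) || 2*y + 8 < 4) must hold; in canonical form it is 2*r <= cnt && ((y > 2*cnt - 12 && 2*cnt + r < 1) || 2*y < -4).
Before y := 3*cnt + y - 4: 2*r <= cnt && ((cnt + y > -8 && 2*cnt + r < 1) || 6*cnt + 2*y < 4)
Before r := cnt + 6: cnt <= -12 && ((cnt + y > -8 && 3*cnt < -5) || 6*cnt + 2*y < 4)
Answer: WP = cnt <= -12 && ((cnt + y > -8 && 3*cnt < -5) || 6*cnt + 2*y < 4)


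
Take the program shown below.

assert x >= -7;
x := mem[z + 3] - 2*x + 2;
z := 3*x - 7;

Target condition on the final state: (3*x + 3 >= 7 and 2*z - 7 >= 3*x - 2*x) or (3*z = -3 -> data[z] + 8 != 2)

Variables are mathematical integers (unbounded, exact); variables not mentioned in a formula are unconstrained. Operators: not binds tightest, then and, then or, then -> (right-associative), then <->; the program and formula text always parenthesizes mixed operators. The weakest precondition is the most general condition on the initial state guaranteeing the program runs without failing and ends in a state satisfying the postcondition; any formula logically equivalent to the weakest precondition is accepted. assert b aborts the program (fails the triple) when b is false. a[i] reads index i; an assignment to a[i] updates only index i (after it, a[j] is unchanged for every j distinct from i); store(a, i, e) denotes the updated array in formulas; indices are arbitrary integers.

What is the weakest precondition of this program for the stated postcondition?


Working backward. After the program, the postcondition (3*x + 3 >= 7 and 2*z - 7 >= 3*x - 2*x) or (3*z = -3 -> data[z] + 8 != 2) must hold; in canonical form it is (3*x >= 4 and 2*z >= x + 7) or (3*z = -3 -> data[z] != -6).
Before z := 3*x - 7: (3*x >= 4 and 5*x >= 21) or (9*x = 18 -> data[3*x - 7] != -6)
Before x := mem[z + 3] - 2*x + 2: (3*mem[z + 3] >= 6*x - 2 and 5*mem[z + 3] >= 10*x + 11) or (9*mem[z + 3] = 18*x -> data[3*mem[z + 3] - 6*x - 1] != -6)
Before assert x >= -7: x >= -7 and ((3*mem[z + 3] >= 6*x - 2 and 5*mem[z + 3] >= 10*x + 11) or (9*mem[z + 3] = 18*x -> data[3*mem[z + 3] - 6*x - 1] != -6))
Answer: WP = x >= -7 and ((3*mem[z + 3] >= 6*x - 2 and 5*mem[z + 3] >= 10*x + 11) or (9*mem[z + 3] = 18*x -> data[3*mem[z + 3] - 6*x - 1] != -6))


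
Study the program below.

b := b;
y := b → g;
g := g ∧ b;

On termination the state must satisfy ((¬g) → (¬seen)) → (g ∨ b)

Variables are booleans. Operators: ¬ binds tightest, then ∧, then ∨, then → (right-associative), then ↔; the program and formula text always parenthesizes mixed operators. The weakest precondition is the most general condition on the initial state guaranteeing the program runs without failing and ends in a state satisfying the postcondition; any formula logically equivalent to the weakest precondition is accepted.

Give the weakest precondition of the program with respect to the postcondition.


Working backward. After the program, ((¬g) → (¬seen)) → (g ∨ b) must hold.
Before g := g ∧ b: ((¬(g ∧ b)) → (¬seen)) → ((g ∧ b) ∨ b)
Before y := b → g: ((¬(g ∧ b)) → (¬seen)) → ((g ∧ b) ∨ b)
Before b := b: ((¬(g ∧ b)) → (¬seen)) → ((g ∧ b) ∨ b)
Answer: WP = ((¬(g ∧ b)) → (¬seen)) → ((g ∧ b) ∨ b)


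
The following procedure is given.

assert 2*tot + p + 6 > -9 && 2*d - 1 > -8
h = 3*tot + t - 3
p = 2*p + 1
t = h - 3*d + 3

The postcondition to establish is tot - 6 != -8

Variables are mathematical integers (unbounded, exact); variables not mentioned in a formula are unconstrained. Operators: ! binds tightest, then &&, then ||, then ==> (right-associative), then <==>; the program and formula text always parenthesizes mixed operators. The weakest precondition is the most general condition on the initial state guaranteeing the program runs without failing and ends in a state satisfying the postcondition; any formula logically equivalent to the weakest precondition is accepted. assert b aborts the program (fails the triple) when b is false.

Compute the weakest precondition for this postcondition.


Working backward. After the program, the postcondition tot - 6 != -8 must hold; in canonical form it is tot != -2.
Before t := h - 3*d + 3: tot != -2
Before p := 2*p + 1: tot != -2
Before h := 3*tot + t - 3: tot != -2
Before assert 2*tot + p + 6 > -9 && 2*d - 1 > -8: p + 2*tot > -15 && 2*d > -7 && tot != -2
Answer: WP = p + 2*tot > -15 && 2*d > -7 && tot != -2


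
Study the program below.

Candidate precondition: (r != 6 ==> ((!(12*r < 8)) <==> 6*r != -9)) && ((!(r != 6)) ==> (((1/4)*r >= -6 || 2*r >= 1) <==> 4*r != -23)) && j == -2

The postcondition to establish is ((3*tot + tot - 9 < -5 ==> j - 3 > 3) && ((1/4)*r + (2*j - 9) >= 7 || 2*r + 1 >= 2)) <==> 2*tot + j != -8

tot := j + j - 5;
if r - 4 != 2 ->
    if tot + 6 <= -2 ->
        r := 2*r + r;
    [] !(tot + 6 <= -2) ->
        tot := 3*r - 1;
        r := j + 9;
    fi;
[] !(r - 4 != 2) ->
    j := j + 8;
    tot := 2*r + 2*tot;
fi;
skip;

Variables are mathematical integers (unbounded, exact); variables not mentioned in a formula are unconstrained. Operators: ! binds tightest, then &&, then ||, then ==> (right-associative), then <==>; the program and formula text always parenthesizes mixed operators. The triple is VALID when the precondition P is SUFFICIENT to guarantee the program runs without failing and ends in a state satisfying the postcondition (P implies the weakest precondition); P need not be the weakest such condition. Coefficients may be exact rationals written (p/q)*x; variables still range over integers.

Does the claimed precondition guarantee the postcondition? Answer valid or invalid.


Working backward. After the program, the postcondition ((3*tot + tot - 9 < -5 ==> j - 3 > 3) && ((1/4)*r + (2*j - 9) >= 7 || 2*r + 1 >= 2)) <==> 2*tot + j != -8 must hold; in canonical form it is ((4*tot < 4 ==> j > 6) && (2*j + (1/4)*r >= 16 || 2*r >= 1)) <==> j + 2*tot != -8.
Before skip: ((4*tot < 4 ==> j > 6) && (2*j + (1/4)*r >= 16 || 2*r >= 1)) <==> j + 2*tot != -8
Then branch requires (tot <= -8 ==> (((4*tot < 4 ==> j > 6) && (2*j + (3/4)*r >= 16 || 6*r >= 1)) <==> j + 2*tot != -8)) && ((!(tot <= -8)) ==> (((12*r < 8 ==> j > 6) && ((9/4)*j >= 55/4 || 2*j >= -17)) <==> j + 6*r != -6)); else branch requires ((8*r + 8*tot < 4 ==> j > -2) && (2*j + (1/4)*r >= 0 || 2*r >= 1)) <==> j + 4*r + 4*tot != -16.
Before the if: (r != 6 ==> ((tot <= -8 ==> (((4*tot < 4 ==> j > 6) && (2*j + (3/4)*r >= 16 || 6*r >= 1)) <==> j + 2*tot != -8)) && ((!(tot <= -8)) ==> (((12*r < 8 ==> j > 6) && ((9/4)*j >= 55/4 || 2*j >= -17)) <==> j + 6*r != -6)))) && ((!(r != 6)) ==> (((8*r + 8*tot < 4 ==> j > -2) && (2*j + (1/4)*r >= 0 || 2*r >= 1)) <==> j + 4*r + 4*tot != -16))
Before tot := j + j - 5: (r != 6 ==> ((2*j <= -3 ==> (((8*j < 24 ==> j > 6) && (2*j + (3/4)*r >= 16 || 6*r >= 1)) <==> 5*j != 2)) && ((!(2*j <= -3)) ==> (((12*r < 8 ==> j > 6) && ((9/4)*j >= 55/4 || 2*j >= -17)) <==> j + 6*r != -6)))) && ((!(r != 6)) ==> (((16*j + 8*r < 44 ==> j > -2) && (2*j + (1/4)*r >= 0 || 2*r >= 1)) <==> 9*j + 4*r != 4))
The weakest precondition is (r != 6 ==> ((2*j <= -3 ==> (((8*j < 24 ==> j > 6) && (2*j + (3/4)*r >= 16 || 6*r >= 1)) <==> 5*j != 2)) && ((!(2*j <= -3)) ==> (((12*r < 8 ==> j > 6) && ((9/4)*j >= 55/4 || 2*j >= -17)) <==> j + 6*r != -6)))) && ((!(r != 6)) ==> (((16*j + 8*r < 44 ==> j > -2) && (2*j + (1/4)*r >= 0 || 2*r >= 1)) <==> 9*j + 4*r != 4)).
Check whether (r != 6 ==> ((!(12*r < 8)) <==> 6*r != -9)) && ((!(r != 6)) ==> (((1/4)*r >= -6 || 2*r >= 1) <==> 4*r != -23)) && j == -2 implies it.
Countermodel: at the initial state j = -2, r = 7, the precondition holds but the weakest precondition fails.
Answer: invalid
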